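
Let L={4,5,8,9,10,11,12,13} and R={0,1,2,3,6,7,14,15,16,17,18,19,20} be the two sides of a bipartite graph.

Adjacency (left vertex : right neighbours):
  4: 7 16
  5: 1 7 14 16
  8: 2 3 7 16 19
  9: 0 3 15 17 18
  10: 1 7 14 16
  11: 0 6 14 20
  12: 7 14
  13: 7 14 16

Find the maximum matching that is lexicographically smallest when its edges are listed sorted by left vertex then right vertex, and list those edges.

Lex-smallest maximum matching: {(4,7), (5,1), (8,2), (9,0), (10,14), (11,6), (13,16)}

|M| = 7 (so the lex-smallest maximum matching has 7 edges)
process left vertices in ascending order; for each, take the smallest-labelled available neighbour that still permits 7 edges overall, or leave it unmatched if none does
lex-smallest matching: {4-7, 5-1, 8-2, 9-0, 10-14, 11-6, 13-16}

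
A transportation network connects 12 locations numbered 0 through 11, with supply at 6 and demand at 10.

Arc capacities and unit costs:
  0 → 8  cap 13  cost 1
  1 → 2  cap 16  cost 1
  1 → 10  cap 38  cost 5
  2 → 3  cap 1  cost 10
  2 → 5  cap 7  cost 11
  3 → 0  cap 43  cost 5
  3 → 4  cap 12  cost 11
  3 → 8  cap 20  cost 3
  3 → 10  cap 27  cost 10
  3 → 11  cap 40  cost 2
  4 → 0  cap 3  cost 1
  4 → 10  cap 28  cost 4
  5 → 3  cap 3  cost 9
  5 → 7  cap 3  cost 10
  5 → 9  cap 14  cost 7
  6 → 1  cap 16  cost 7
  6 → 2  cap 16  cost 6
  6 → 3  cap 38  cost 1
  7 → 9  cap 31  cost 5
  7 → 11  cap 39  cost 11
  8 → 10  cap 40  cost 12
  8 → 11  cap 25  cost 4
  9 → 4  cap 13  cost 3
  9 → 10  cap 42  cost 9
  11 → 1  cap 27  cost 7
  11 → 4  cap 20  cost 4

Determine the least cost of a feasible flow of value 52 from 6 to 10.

Minimum cost for 52 units: 586

shortest-cost path #1: 6→3→10 push 27 @ unit cost 11 (adds 297)
shortest-cost path #2: 6→3→11→4→10 push 11 @ unit cost 11 (adds 121)
shortest-cost path #3: 6→1→10 push 14 @ unit cost 12 (adds 168)
total cost = 586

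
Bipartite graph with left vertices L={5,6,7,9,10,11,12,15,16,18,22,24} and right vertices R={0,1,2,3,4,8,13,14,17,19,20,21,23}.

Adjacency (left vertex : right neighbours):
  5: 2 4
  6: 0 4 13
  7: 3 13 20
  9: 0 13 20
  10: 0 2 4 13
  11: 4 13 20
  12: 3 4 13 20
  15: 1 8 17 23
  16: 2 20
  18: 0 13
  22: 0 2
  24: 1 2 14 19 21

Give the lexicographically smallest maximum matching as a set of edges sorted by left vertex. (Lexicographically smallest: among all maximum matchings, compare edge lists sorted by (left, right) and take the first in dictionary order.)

Lex-smallest maximum matching: {(5,2), (6,0), (7,3), (9,13), (10,4), (11,20), (15,1), (24,14)}

|M| = 8 (so the lex-smallest maximum matching has 8 edges)
process left vertices in ascending order; for each, take the smallest-labelled available neighbour that still permits 8 edges overall, or leave it unmatched if none does
lex-smallest matching: {5-2, 6-0, 7-3, 9-13, 10-4, 11-20, 15-1, 24-14}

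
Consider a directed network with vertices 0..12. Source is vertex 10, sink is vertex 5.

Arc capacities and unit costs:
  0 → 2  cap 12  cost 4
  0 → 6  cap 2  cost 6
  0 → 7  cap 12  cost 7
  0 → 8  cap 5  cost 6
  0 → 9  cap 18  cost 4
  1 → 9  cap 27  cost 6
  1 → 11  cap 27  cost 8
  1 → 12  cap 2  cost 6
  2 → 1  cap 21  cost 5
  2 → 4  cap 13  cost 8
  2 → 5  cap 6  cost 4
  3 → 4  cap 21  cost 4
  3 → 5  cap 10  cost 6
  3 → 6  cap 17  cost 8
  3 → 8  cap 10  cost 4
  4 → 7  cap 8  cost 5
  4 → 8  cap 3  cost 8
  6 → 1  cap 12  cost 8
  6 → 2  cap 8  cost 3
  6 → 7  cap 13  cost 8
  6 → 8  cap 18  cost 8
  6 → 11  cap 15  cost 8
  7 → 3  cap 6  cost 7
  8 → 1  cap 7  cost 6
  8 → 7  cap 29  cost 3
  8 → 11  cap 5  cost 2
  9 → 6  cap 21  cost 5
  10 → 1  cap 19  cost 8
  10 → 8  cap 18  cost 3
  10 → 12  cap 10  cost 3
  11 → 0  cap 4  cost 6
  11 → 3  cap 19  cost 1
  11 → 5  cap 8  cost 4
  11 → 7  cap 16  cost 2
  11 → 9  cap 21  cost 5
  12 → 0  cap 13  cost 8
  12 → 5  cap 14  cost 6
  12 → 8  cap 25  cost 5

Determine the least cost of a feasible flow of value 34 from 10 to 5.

shortest-cost path #1: 10→12→5 push 10 @ unit cost 9 (adds 90)
shortest-cost path #2: 10→8→11→5 push 5 @ unit cost 9 (adds 45)
shortest-cost path #3: 10→8→7→3→5 push 6 @ unit cost 19 (adds 114)
shortest-cost path #4: 10→1→11→5 push 3 @ unit cost 20 (adds 60)
shortest-cost path #5: 10→1→12→5 push 2 @ unit cost 20 (adds 40)
shortest-cost path #6: 10→1→11→3→5 push 4 @ unit cost 23 (adds 92)
shortest-cost path #7: 10→1→9→6→2→5 push 4 @ unit cost 26 (adds 104)
total cost = 545

Minimum cost for 34 units: 545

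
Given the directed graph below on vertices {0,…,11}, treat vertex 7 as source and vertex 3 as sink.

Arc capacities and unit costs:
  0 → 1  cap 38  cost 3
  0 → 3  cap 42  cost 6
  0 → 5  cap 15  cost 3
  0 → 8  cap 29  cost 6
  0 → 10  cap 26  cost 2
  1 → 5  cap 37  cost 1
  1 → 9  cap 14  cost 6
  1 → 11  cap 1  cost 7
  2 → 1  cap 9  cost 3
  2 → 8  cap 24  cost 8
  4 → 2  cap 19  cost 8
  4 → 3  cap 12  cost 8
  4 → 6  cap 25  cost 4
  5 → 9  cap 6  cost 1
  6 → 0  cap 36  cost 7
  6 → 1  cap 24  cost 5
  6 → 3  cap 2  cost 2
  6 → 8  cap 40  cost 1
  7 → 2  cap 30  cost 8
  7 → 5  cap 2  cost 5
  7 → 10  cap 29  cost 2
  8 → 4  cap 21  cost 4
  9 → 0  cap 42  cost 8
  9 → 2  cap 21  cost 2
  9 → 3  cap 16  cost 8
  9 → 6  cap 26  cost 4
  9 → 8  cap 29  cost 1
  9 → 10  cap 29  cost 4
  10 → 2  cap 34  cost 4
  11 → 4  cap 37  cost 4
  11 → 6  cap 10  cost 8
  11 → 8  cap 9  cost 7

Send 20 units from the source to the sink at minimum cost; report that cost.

shortest-cost path #1: 7→5→9→6→3 push 2 @ unit cost 12 (adds 24)
shortest-cost path #2: 7→10→2→1→5→9→3 push 4 @ unit cost 19 (adds 76)
shortest-cost path #3: 7→10→2→1→9→3 push 5 @ unit cost 23 (adds 115)
shortest-cost path #4: 7→10→2→8→4→3 push 9 @ unit cost 26 (adds 234)
total cost = 449

Minimum cost for 20 units: 449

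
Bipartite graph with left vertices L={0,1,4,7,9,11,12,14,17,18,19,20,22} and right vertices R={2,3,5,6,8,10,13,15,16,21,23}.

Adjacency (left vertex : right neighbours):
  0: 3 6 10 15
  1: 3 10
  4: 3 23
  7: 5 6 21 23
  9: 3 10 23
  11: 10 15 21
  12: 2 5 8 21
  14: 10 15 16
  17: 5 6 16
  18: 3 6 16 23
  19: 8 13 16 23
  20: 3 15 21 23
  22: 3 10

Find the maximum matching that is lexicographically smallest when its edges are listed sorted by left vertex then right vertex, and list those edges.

|M| = 10 (so the lex-smallest maximum matching has 10 edges)
process left vertices in ascending order; for each, take the smallest-labelled available neighbour that still permits 10 edges overall, or leave it unmatched if none does
lex-smallest matching: {0-3, 1-10, 4-23, 7-5, 11-15, 12-2, 14-16, 17-6, 19-8, 20-21}

Lex-smallest maximum matching: {(0,3), (1,10), (4,23), (7,5), (11,15), (12,2), (14,16), (17,6), (19,8), (20,21)}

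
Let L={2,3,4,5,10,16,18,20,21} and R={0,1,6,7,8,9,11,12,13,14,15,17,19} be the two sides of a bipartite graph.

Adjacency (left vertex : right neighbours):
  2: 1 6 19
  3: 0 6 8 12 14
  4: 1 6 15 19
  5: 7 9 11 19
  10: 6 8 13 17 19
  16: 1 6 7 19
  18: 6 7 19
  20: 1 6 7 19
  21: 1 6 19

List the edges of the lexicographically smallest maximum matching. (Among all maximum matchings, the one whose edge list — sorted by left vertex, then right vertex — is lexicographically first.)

|M| = 8 (so the lex-smallest maximum matching has 8 edges)
process left vertices in ascending order; for each, take the smallest-labelled available neighbour that still permits 8 edges overall, or leave it unmatched if none does
lex-smallest matching: {2-1, 3-0, 4-15, 5-9, 10-8, 16-6, 18-7, 20-19}

Lex-smallest maximum matching: {(2,1), (3,0), (4,15), (5,9), (10,8), (16,6), (18,7), (20,19)}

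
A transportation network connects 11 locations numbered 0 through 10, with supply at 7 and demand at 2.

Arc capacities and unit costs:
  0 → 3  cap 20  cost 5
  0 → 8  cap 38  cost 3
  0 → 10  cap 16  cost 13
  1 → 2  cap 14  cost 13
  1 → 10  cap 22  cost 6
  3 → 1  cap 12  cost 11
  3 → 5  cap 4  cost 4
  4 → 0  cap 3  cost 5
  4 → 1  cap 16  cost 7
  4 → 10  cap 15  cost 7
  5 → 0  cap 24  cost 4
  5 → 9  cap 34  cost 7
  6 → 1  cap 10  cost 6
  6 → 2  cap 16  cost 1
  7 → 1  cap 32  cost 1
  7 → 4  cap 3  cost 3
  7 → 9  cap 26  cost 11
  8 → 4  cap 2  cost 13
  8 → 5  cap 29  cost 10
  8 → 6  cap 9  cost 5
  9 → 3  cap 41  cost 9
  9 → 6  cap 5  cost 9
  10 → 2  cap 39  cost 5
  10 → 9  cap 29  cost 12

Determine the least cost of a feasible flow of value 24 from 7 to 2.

shortest-cost path #1: 7→1→10→2 push 22 @ unit cost 12 (adds 264)
shortest-cost path #2: 7→1→2 push 2 @ unit cost 14 (adds 28)
total cost = 292

Minimum cost for 24 units: 292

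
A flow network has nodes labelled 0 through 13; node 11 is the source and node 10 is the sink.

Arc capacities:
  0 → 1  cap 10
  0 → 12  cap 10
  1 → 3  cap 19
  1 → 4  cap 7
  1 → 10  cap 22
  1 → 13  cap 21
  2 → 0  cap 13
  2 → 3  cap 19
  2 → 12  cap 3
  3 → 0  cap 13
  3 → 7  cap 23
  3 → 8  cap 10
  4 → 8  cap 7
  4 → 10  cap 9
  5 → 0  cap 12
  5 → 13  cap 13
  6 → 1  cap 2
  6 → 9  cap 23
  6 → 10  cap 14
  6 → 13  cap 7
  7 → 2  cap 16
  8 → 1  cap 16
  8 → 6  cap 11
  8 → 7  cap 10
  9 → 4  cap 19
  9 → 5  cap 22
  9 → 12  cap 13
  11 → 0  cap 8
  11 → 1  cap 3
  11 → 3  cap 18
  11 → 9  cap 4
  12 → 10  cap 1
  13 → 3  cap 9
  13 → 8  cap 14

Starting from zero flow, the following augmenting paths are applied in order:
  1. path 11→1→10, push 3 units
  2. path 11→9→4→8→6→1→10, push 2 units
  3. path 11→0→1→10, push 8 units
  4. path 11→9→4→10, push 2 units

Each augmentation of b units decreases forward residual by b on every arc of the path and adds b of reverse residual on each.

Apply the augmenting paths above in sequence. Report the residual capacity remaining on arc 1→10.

Residual capacity of (1,10): 9

after path 1 (11→1→10, push 3): res(1,10)=19
after path 2 (11→9→4→8→6→1→10, push 2): res(1,10)=17
after path 3 (11→0→1→10, push 8): res(1,10)=9
after path 4 (11→9→4→10, push 2): res(1,10)=9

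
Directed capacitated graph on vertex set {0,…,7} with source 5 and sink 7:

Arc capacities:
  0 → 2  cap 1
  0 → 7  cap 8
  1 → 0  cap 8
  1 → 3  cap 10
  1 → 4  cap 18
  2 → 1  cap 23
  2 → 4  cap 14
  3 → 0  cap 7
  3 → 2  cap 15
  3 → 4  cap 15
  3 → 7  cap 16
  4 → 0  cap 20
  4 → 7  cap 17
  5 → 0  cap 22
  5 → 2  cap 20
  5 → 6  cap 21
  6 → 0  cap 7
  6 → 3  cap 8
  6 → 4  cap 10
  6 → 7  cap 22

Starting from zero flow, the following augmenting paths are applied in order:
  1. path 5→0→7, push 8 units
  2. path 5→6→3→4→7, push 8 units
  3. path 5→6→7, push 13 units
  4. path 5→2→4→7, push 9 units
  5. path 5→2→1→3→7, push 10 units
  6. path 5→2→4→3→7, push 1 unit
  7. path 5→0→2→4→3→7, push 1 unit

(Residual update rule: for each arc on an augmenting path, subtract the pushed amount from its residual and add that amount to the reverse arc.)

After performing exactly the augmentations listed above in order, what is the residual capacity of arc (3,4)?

after path 1 (5→0→7, push 8): res(3,4)=15
after path 2 (5→6→3→4→7, push 8): res(3,4)=7
after path 3 (5→6→7, push 13): res(3,4)=7
after path 4 (5→2→4→7, push 9): res(3,4)=7
after path 5 (5→2→1→3→7, push 10): res(3,4)=7
after path 6 (5→2→4→3→7, push 1): res(3,4)=8
after path 7 (5→0→2→4→3→7, push 1): res(3,4)=9

Residual capacity of (3,4): 9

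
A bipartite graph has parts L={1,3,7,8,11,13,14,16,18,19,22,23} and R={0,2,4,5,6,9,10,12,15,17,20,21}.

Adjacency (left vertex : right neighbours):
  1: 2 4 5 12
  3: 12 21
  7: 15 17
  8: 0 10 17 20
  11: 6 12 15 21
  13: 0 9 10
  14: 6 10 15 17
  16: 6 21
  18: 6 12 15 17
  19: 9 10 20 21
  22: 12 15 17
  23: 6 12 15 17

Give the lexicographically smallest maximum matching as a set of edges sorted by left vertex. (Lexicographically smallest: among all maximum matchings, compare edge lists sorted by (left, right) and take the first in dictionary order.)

|M| = 10 (so the lex-smallest maximum matching has 10 edges)
process left vertices in ascending order; for each, take the smallest-labelled available neighbour that still permits 10 edges overall, or leave it unmatched if none does
lex-smallest matching: {1-2, 3-12, 7-15, 8-0, 11-6, 13-9, 14-10, 16-21, 18-17, 19-20}

Lex-smallest maximum matching: {(1,2), (3,12), (7,15), (8,0), (11,6), (13,9), (14,10), (16,21), (18,17), (19,20)}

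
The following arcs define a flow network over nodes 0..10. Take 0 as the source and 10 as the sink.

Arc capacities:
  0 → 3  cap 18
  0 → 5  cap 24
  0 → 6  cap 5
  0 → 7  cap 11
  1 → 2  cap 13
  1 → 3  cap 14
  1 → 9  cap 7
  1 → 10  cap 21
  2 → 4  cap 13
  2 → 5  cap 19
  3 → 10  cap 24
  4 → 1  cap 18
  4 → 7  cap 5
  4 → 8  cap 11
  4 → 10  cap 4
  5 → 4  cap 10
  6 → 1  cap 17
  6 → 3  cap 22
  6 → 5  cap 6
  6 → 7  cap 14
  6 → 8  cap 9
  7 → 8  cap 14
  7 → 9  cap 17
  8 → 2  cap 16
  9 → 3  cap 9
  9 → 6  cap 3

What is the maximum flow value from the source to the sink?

Maximum flow value: 44

augment #1: 0→3→10 bottleneck 18, total now 18
augment #2: 0→5→4→10 bottleneck 4, total now 22
augment #3: 0→6→1→10 bottleneck 5, total now 27
augment #4: 0→5→4→1→10 bottleneck 6, total now 33
augment #5: 0→7→9→3→10 bottleneck 6, total now 39
augment #6: 0→7→9→6→1→10 bottleneck 3, total now 42
augment #7: 0→7→8→2→4→1→10 bottleneck 2, total now 44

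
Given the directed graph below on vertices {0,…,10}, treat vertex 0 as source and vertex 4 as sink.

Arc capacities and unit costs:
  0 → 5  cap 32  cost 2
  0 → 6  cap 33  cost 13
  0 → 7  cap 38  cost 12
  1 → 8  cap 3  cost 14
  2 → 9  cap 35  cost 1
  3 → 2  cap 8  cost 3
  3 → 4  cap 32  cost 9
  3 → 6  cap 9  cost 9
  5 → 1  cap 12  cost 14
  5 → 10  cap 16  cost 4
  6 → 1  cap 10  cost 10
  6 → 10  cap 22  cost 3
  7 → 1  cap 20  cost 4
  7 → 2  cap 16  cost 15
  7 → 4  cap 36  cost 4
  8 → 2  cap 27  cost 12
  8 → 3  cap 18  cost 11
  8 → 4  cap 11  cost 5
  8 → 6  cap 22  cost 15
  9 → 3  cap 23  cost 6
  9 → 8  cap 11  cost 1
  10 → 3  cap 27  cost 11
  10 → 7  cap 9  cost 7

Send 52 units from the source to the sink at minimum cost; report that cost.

Minimum cost for 52 units: 992

shortest-cost path #1: 0→7→4 push 36 @ unit cost 16 (adds 576)
shortest-cost path #2: 0→5→10→3→4 push 16 @ unit cost 26 (adds 416)
total cost = 992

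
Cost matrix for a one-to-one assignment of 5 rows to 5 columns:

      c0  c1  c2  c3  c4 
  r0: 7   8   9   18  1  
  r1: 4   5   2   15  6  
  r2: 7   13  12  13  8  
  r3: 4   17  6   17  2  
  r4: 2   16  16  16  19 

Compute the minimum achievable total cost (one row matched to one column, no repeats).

Minimum assignment cost: 27

one of 2 optimal assignments: row0→col1 (cost 8), row1→col2 (cost 2), row2→col3 (cost 13), row3→col4 (cost 2), row4→col0 (cost 2)
total = 8 + 2 + 13 + 2 + 2 = 27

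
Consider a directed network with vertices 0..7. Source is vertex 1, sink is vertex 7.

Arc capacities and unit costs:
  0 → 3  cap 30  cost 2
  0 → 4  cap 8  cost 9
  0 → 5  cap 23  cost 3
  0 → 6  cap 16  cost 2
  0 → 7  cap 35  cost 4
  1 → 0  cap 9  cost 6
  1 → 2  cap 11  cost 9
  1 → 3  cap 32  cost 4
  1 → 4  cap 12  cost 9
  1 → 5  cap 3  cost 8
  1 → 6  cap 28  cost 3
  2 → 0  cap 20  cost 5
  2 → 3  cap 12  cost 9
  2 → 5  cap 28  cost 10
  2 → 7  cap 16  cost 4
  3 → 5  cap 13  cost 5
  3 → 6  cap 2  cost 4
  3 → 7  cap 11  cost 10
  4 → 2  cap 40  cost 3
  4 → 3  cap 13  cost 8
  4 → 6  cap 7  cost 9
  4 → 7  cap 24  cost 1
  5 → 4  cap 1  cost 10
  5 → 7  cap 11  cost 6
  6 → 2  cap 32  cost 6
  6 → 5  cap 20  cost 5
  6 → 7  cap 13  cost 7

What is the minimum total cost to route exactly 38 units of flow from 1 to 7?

Minimum cost for 38 units: 392

shortest-cost path #1: 1→4→7 push 12 @ unit cost 10 (adds 120)
shortest-cost path #2: 1→6→7 push 13 @ unit cost 10 (adds 130)
shortest-cost path #3: 1→0→7 push 9 @ unit cost 10 (adds 90)
shortest-cost path #4: 1→2→7 push 4 @ unit cost 13 (adds 52)
total cost = 392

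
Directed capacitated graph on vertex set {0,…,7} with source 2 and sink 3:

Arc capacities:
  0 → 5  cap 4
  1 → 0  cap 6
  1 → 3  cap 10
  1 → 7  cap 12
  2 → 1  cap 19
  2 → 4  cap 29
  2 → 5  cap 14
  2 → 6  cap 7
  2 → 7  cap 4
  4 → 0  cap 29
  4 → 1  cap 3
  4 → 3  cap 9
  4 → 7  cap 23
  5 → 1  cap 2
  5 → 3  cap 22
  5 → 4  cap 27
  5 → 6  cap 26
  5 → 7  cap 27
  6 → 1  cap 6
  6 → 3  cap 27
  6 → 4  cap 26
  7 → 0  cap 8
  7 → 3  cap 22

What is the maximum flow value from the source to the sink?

augment #1: 2→1→3 bottleneck 10, total now 10
augment #2: 2→4→3 bottleneck 9, total now 19
augment #3: 2→5→3 bottleneck 14, total now 33
augment #4: 2→6→3 bottleneck 7, total now 40
augment #5: 2→7→3 bottleneck 4, total now 44
augment #6: 2→1→7→3 bottleneck 9, total now 53
augment #7: 2→4→7→3 bottleneck 9, total now 62
augment #8: 2→4→0→5→3 bottleneck 4, total now 66

Maximum flow value: 66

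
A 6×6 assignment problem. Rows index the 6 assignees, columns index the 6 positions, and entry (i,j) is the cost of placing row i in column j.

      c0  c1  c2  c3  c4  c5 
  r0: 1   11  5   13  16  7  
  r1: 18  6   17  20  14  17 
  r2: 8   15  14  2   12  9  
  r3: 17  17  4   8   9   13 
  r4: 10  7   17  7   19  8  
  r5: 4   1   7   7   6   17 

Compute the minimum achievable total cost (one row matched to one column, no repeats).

Minimum assignment cost: 27

optimal assignment: row0→col0 (cost 1), row1→col1 (cost 6), row2→col3 (cost 2), row3→col2 (cost 4), row4→col5 (cost 8), row5→col4 (cost 6)
total = 1 + 6 + 2 + 4 + 8 + 6 = 27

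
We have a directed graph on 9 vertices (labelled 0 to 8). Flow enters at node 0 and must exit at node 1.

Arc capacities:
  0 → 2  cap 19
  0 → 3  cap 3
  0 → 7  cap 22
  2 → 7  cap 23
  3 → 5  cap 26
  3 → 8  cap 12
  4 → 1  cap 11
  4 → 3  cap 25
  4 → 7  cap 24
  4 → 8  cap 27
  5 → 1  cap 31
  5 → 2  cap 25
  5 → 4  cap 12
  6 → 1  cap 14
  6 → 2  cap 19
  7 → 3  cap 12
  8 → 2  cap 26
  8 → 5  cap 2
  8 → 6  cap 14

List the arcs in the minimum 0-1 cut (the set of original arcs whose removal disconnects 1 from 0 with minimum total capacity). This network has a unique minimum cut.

augment #1: 0→3→5→1 push 3
augment #2: 0→7→3→5→1 push 12
max flow = 15; residual-reachable set from 0 gives S-side
cut edges (S→T): {(0,3), (7,3)} total cap 15

Min-cut arcs: {(0,3), (7,3)} (total capacity 15)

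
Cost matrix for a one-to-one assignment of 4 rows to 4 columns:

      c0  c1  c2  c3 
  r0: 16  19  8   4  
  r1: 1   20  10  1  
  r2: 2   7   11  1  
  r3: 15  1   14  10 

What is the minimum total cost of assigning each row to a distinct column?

optimal assignment: row0→col2 (cost 8), row1→col0 (cost 1), row2→col3 (cost 1), row3→col1 (cost 1)
total = 8 + 1 + 1 + 1 = 11

Minimum assignment cost: 11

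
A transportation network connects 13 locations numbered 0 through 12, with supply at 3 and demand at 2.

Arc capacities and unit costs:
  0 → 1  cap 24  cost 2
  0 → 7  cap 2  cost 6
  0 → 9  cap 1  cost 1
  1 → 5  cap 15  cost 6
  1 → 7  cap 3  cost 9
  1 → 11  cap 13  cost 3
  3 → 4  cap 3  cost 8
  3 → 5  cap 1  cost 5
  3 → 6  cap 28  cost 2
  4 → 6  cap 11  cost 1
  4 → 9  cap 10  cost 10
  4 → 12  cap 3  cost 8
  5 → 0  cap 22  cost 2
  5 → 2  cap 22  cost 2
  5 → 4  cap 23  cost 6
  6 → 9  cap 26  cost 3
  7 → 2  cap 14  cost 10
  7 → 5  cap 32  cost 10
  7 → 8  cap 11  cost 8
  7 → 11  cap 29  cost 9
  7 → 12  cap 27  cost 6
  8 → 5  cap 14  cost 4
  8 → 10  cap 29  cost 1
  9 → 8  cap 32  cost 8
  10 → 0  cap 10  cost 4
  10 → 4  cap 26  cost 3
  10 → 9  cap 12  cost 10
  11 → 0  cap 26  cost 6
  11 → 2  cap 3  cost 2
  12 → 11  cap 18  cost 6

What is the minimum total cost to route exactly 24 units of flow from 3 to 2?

Minimum cost for 24 units: 513

shortest-cost path #1: 3→5→2 push 1 @ unit cost 7 (adds 7)
shortest-cost path #2: 3→6→9→8→5→2 push 14 @ unit cost 19 (adds 266)
shortest-cost path #3: 3→4→12→11→2 push 3 @ unit cost 24 (adds 72)
shortest-cost path #4: 3→6→9→8→10→0→1→5→2 push 6 @ unit cost 28 (adds 168)
total cost = 513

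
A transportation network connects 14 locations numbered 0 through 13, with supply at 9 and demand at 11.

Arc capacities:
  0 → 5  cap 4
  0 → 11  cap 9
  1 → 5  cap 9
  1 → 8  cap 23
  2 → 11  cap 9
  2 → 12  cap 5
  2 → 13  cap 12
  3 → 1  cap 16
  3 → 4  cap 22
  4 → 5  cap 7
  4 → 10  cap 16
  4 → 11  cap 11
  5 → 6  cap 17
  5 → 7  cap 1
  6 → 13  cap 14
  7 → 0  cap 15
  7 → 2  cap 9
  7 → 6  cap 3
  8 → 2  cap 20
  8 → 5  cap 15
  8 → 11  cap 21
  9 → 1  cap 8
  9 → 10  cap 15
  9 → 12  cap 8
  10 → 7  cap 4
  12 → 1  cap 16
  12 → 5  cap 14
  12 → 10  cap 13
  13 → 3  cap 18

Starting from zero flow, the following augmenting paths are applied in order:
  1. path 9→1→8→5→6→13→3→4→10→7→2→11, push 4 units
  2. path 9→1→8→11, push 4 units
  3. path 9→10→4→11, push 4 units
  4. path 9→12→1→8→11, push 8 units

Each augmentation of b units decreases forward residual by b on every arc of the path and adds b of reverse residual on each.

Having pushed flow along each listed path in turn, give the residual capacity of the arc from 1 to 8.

Residual capacity of (1,8): 7

after path 1 (9→1→8→5→6→13→3→4→10→7→2→11, push 4): res(1,8)=19
after path 2 (9→1→8→11, push 4): res(1,8)=15
after path 3 (9→10→4→11, push 4): res(1,8)=15
after path 4 (9→12→1→8→11, push 8): res(1,8)=7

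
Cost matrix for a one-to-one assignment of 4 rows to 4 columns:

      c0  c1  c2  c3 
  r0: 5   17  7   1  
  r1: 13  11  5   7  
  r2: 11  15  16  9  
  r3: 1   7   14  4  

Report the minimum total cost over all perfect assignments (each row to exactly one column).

Minimum assignment cost: 22

optimal assignment: row0→col3 (cost 1), row1→col2 (cost 5), row2→col1 (cost 15), row3→col0 (cost 1)
total = 1 + 5 + 15 + 1 = 22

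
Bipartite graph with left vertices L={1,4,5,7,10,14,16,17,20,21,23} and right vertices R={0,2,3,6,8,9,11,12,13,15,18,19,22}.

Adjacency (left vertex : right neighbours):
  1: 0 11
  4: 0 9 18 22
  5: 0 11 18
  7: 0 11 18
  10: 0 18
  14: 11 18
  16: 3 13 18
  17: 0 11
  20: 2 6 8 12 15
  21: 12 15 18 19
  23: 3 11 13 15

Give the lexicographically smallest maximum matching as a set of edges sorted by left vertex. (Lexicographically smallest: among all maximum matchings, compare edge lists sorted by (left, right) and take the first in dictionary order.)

|M| = 8 (so the lex-smallest maximum matching has 8 edges)
process left vertices in ascending order; for each, take the smallest-labelled available neighbour that still permits 8 edges overall, or leave it unmatched if none does
lex-smallest matching: {1-0, 4-9, 5-11, 7-18, 16-3, 20-2, 21-12, 23-13}

Lex-smallest maximum matching: {(1,0), (4,9), (5,11), (7,18), (16,3), (20,2), (21,12), (23,13)}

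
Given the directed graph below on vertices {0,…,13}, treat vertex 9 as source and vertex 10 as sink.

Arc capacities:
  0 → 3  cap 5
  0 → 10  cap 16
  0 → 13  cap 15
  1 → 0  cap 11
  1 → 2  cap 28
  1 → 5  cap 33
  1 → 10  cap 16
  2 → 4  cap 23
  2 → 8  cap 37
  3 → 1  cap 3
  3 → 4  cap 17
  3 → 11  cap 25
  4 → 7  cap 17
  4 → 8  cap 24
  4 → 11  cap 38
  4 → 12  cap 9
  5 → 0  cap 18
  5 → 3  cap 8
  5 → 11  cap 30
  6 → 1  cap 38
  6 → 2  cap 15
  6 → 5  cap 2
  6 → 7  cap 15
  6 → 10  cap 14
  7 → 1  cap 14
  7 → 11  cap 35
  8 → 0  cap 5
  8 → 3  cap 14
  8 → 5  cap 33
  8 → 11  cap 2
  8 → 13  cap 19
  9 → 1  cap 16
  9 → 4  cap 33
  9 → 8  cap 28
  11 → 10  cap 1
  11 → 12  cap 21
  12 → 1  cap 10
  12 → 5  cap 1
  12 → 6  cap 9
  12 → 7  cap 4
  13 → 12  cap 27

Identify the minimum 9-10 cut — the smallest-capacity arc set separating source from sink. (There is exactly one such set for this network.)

Min-cut arcs: {(0,10), (1,10), (11,10), (12,6)} (total capacity 42)

augment #1: 9→1→10 push 16
augment #2: 9→4→11→10 push 1
augment #3: 9→8→0→10 push 5
augment #4: 9→4→12→6→10 push 9
augment #5: 9→8→5→0→10 push 11
max flow = 42; residual-reachable set from 9 gives S-side
cut edges (S→T): {(0,10), (1,10), (11,10), (12,6)} total cap 42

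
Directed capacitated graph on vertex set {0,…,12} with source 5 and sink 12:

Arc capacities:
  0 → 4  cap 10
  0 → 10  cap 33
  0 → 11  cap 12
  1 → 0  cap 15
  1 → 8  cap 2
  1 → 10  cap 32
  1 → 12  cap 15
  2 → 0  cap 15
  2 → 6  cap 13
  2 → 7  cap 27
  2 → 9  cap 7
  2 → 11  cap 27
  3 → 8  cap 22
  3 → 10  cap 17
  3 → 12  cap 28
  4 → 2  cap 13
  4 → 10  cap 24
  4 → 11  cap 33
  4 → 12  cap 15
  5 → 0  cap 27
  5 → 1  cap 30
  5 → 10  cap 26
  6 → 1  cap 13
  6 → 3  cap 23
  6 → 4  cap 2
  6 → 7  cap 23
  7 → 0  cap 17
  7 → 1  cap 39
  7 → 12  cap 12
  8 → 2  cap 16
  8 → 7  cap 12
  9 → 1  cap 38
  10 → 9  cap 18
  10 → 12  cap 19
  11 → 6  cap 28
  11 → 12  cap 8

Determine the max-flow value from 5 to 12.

Maximum flow value: 58

augment #1: 5→1→12 bottleneck 15, total now 15
augment #2: 5→10→12 bottleneck 19, total now 34
augment #3: 5→0→4→12 bottleneck 10, total now 44
augment #4: 5→0→11→12 bottleneck 8, total now 52
augment #5: 5→1→8→7→12 bottleneck 2, total now 54
augment #6: 5→0→11→6→3→12 bottleneck 4, total now 58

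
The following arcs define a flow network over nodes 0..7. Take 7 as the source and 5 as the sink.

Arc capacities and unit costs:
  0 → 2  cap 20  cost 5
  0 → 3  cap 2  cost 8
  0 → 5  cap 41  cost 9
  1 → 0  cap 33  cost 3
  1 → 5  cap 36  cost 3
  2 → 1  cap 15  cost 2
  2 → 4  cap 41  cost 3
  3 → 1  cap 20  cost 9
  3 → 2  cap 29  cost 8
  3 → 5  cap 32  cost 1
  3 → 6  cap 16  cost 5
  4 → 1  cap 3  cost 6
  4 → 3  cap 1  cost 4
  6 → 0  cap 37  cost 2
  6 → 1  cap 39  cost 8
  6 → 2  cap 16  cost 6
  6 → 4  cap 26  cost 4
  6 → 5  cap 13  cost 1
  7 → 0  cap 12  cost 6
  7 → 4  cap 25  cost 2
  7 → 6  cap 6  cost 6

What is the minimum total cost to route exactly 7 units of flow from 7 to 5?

Minimum cost for 7 units: 49

shortest-cost path #1: 7→6→5 push 6 @ unit cost 7 (adds 42)
shortest-cost path #2: 7→4→3→5 push 1 @ unit cost 7 (adds 7)
total cost = 49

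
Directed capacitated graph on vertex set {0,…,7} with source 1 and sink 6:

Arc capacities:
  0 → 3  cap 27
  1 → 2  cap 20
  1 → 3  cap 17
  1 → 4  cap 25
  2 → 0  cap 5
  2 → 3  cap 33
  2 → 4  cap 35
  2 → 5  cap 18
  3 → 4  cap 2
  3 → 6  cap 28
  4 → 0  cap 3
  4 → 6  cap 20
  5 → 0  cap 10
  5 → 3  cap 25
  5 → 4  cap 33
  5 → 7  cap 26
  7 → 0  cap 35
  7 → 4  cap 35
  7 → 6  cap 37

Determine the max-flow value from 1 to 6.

augment #1: 1→3→6 bottleneck 17, total now 17
augment #2: 1→4→6 bottleneck 20, total now 37
augment #3: 1→2→3→6 bottleneck 11, total now 48
augment #4: 1→2→5→7→6 bottleneck 9, total now 57
augment #5: 1→4→0→3→2→5→7→6 bottleneck 3, total now 60

Maximum flow value: 60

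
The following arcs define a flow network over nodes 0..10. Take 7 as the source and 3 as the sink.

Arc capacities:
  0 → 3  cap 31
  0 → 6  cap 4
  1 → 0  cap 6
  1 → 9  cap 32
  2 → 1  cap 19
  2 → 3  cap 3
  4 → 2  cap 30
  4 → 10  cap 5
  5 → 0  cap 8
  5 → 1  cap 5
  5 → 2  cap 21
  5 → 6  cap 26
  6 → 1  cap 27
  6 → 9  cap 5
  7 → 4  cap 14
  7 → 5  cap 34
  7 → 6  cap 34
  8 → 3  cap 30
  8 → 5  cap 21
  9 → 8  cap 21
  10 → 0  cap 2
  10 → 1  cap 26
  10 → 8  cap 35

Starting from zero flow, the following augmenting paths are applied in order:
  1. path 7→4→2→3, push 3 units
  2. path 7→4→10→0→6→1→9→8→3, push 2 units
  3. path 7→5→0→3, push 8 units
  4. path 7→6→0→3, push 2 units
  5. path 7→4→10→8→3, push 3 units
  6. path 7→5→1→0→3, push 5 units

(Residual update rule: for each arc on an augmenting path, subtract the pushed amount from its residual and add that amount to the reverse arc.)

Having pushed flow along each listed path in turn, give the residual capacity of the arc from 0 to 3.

after path 1 (7→4→2→3, push 3): res(0,3)=31
after path 2 (7→4→10→0→6→1→9→8→3, push 2): res(0,3)=31
after path 3 (7→5→0→3, push 8): res(0,3)=23
after path 4 (7→6→0→3, push 2): res(0,3)=21
after path 5 (7→4→10→8→3, push 3): res(0,3)=21
after path 6 (7→5→1→0→3, push 5): res(0,3)=16

Residual capacity of (0,3): 16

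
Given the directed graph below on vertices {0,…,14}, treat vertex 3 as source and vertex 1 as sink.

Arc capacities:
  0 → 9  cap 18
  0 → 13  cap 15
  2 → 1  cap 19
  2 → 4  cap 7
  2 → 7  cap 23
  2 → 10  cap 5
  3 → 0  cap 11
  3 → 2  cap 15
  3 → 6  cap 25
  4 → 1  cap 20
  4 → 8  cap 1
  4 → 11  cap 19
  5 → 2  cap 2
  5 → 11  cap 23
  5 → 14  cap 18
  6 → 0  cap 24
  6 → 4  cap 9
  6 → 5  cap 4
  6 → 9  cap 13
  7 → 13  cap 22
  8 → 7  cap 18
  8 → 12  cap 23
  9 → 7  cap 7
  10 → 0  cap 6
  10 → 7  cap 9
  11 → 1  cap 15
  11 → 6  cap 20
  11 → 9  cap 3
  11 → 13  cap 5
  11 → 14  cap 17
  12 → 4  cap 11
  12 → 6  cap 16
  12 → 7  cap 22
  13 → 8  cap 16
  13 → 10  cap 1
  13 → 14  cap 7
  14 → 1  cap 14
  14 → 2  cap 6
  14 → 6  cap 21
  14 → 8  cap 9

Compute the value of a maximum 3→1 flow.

augment #1: 3→2→1 bottleneck 15, total now 15
augment #2: 3→6→4→1 bottleneck 9, total now 24
augment #3: 3→0→13→14→1 bottleneck 7, total now 31
augment #4: 3→6→5→2→1 bottleneck 2, total now 33
augment #5: 3→6→5→11→1 bottleneck 2, total now 35
augment #6: 3→0→13→8→12→4→1 bottleneck 4, total now 39
augment #7: 3→6→0→13→8→12→4→1 bottleneck 4, total now 43
augment #8: 3→6→9→7→13→8→12→4→1 bottleneck 3, total now 46

Maximum flow value: 46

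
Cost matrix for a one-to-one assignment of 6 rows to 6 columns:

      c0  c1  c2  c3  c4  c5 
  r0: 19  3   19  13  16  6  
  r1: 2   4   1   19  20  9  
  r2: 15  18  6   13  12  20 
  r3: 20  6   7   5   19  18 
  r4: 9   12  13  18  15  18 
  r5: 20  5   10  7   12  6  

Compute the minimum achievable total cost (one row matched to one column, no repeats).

optimal assignment: row0→col1 (cost 3), row1→col2 (cost 1), row2→col4 (cost 12), row3→col3 (cost 5), row4→col0 (cost 9), row5→col5 (cost 6)
total = 3 + 1 + 12 + 5 + 9 + 6 = 36

Minimum assignment cost: 36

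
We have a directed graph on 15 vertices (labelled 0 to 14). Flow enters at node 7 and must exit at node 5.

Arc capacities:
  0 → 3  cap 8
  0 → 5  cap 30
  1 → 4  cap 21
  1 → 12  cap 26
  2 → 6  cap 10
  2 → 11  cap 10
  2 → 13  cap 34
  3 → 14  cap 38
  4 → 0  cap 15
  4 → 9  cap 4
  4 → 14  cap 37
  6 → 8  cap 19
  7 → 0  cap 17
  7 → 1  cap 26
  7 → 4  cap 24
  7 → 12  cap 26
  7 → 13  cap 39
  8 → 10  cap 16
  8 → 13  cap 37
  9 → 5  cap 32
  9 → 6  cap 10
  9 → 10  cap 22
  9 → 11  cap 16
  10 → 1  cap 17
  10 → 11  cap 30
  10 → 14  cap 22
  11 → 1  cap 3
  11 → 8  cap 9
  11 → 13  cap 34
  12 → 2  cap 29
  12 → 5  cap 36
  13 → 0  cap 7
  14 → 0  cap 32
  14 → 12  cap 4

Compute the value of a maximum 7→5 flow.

augment #1: 7→0→5 bottleneck 17, total now 17
augment #2: 7→12→5 bottleneck 26, total now 43
augment #3: 7→1→12→5 bottleneck 10, total now 53
augment #4: 7→4→0→5 bottleneck 13, total now 66
augment #5: 7→4→9→5 bottleneck 4, total now 70

Maximum flow value: 70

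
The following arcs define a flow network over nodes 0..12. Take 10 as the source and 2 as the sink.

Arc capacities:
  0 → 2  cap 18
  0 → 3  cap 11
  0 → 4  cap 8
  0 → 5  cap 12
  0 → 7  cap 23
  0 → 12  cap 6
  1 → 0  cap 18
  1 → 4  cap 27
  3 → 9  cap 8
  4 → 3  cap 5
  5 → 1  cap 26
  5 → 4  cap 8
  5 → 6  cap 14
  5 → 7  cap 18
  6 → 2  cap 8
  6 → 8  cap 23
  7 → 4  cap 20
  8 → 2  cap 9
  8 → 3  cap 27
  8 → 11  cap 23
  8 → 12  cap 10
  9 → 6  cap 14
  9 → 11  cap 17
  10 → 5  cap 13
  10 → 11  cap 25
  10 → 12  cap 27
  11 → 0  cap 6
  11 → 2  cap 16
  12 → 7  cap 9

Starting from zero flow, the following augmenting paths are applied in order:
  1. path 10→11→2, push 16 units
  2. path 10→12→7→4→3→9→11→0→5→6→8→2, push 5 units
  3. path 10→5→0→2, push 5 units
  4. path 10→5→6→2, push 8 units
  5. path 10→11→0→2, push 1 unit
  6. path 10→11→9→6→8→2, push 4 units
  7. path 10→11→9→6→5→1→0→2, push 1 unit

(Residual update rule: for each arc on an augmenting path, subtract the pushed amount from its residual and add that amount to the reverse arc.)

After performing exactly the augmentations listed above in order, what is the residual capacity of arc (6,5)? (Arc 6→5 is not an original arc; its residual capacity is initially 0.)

Residual capacity of (6,5): 12

after path 1 (10→11→2, push 16): res(6,5)=0
after path 2 (10→12→7→4→3→9→11→0→5→6→8→2, push 5): res(6,5)=5
after path 3 (10→5→0→2, push 5): res(6,5)=5
after path 4 (10→5→6→2, push 8): res(6,5)=13
after path 5 (10→11→0→2, push 1): res(6,5)=13
after path 6 (10→11→9→6→8→2, push 4): res(6,5)=13
after path 7 (10→11→9→6→5→1→0→2, push 1): res(6,5)=12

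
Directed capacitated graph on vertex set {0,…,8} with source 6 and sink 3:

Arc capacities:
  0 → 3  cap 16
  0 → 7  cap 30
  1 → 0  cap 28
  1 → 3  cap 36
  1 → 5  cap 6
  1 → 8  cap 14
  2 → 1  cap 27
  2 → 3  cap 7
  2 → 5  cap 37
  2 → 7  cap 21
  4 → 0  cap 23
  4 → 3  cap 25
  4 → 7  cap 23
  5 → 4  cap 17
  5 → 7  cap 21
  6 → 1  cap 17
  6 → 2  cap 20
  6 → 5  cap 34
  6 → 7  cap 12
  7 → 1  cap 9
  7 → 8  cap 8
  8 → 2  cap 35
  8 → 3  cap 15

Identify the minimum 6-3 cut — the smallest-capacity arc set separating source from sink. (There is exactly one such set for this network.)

Min-cut arcs: {(5,4), (6,1), (6,2), (7,1), (7,8)} (total capacity 71)

augment #1: 6→1→3 push 17
augment #2: 6→2→3 push 7
augment #3: 6→2→1→3 push 13
augment #4: 6→5→4→3 push 17
augment #5: 6→7→1→3 push 6
augment #6: 6→7→8→3 push 6
augment #7: 6→5→7→8→3 push 2
augment #8: 6→5→7→1→0→3 push 3
max flow = 71; residual-reachable set from 6 gives S-side
cut edges (S→T): {(5,4), (6,1), (6,2), (7,1), (7,8)} total cap 71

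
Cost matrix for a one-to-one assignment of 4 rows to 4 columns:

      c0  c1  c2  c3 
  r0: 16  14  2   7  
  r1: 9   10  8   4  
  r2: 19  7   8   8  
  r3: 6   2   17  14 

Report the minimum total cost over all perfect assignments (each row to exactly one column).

optimal assignment: row0→col2 (cost 2), row1→col3 (cost 4), row2→col1 (cost 7), row3→col0 (cost 6)
total = 2 + 4 + 7 + 6 = 19

Minimum assignment cost: 19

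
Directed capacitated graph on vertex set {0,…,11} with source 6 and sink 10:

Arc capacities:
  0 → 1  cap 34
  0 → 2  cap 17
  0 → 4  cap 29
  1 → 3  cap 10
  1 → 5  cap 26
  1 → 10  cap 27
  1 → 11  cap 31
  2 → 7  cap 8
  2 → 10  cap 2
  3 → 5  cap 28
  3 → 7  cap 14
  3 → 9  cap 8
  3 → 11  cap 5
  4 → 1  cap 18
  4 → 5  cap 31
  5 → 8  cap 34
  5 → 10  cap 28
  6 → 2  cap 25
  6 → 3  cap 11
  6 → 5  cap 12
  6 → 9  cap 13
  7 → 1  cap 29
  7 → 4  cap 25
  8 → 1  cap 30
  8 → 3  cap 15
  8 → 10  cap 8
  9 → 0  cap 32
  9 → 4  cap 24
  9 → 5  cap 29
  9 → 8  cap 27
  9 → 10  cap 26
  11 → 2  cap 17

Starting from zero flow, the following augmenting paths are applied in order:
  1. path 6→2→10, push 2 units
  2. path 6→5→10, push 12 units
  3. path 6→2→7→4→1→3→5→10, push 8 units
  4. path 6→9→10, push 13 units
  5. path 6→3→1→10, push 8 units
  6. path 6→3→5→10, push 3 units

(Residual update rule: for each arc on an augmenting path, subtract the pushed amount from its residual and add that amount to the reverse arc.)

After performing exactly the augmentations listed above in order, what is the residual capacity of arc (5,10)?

after path 1 (6→2→10, push 2): res(5,10)=28
after path 2 (6→5→10, push 12): res(5,10)=16
after path 3 (6→2→7→4→1→3→5→10, push 8): res(5,10)=8
after path 4 (6→9→10, push 13): res(5,10)=8
after path 5 (6→3→1→10, push 8): res(5,10)=8
after path 6 (6→3→5→10, push 3): res(5,10)=5

Residual capacity of (5,10): 5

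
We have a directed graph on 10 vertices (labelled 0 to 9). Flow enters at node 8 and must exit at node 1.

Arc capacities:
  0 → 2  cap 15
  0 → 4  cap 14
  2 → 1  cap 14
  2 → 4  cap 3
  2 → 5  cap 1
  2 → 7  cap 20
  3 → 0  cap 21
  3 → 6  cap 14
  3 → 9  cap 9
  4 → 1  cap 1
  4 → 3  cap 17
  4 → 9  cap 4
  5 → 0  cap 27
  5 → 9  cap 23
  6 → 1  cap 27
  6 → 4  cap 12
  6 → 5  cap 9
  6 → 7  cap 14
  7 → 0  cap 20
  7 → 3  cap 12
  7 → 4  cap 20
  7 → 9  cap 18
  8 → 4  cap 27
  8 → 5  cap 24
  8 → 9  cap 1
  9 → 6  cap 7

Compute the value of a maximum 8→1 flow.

augment #1: 8→4→1 bottleneck 1, total now 1
augment #2: 8→9→6→1 bottleneck 1, total now 2
augment #3: 8→4→3→6→1 bottleneck 14, total now 16
augment #4: 8→4→9→6→1 bottleneck 4, total now 20
augment #5: 8→5→0→2→1 bottleneck 14, total now 34
augment #6: 8→5→9→6→1 bottleneck 2, total now 36

Maximum flow value: 36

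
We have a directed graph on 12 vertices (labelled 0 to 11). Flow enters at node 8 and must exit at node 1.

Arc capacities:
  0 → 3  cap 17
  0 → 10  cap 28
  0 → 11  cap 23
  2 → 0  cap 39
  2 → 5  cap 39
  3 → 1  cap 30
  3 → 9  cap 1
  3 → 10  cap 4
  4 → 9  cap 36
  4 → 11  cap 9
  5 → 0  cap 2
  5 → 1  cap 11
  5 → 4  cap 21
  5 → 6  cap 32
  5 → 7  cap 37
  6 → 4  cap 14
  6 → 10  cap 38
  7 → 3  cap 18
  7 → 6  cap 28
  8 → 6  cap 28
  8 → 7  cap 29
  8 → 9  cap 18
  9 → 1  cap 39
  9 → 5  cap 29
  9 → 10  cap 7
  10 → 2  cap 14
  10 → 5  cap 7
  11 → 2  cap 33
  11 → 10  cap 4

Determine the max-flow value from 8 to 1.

Maximum flow value: 71

augment #1: 8→9→1 bottleneck 18, total now 18
augment #2: 8→7→3→1 bottleneck 18, total now 36
augment #3: 8→6→4→9→1 bottleneck 14, total now 50
augment #4: 8→6→10→5→1 bottleneck 7, total now 57
augment #5: 8→6→10→2→5→1 bottleneck 4, total now 61
augment #6: 8→6→10→2→0→3→1 bottleneck 3, total now 64
augment #7: 8→7→6→10→2→0→3→1 bottleneck 7, total now 71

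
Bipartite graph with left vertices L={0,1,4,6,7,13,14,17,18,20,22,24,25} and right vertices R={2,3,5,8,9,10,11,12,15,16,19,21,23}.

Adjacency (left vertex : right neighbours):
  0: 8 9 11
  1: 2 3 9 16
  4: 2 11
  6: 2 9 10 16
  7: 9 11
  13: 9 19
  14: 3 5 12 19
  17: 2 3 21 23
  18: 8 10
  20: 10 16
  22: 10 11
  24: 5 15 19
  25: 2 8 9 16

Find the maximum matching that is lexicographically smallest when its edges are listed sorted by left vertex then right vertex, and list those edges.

|M| = 11 (so the lex-smallest maximum matching has 11 edges)
process left vertices in ascending order; for each, take the smallest-labelled available neighbour that still permits 11 edges overall, or leave it unmatched if none does
lex-smallest matching: {0-8, 1-3, 4-2, 6-9, 7-11, 13-19, 14-5, 17-21, 18-10, 20-16, 24-15}

Lex-smallest maximum matching: {(0,8), (1,3), (4,2), (6,9), (7,11), (13,19), (14,5), (17,21), (18,10), (20,16), (24,15)}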